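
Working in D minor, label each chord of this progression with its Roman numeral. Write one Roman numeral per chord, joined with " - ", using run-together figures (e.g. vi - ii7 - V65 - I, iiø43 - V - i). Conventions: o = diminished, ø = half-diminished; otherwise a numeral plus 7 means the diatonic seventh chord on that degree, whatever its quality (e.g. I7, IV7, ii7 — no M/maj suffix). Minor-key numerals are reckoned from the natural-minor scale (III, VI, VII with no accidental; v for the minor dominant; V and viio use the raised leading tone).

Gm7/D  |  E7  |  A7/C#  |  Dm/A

iv43 - V7/V - V65 - i64

Gm7/D: root G is the subdominant; minor seventh chord there is iv43.
E7: chromatic; E is V of V, so V7/V.
A7/C#: dominant seventh chord on A = scale degree 5 → V65.
Dm/A: root D is the tonic; minor triad there is i64.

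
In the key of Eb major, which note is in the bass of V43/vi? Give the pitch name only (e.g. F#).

D

The applied chord V43/vi is rooted on G: G-B-D-F.
The figure 43 means second inversion — the fifth is in the bass.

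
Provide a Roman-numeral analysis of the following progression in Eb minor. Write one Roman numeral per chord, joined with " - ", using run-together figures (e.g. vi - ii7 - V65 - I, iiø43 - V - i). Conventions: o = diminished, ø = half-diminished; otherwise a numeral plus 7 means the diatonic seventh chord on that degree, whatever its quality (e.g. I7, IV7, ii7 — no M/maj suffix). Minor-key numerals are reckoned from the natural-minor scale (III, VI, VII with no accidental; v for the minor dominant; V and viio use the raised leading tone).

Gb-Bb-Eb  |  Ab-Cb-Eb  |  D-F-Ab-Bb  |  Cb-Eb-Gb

i6 - iv - V65 - VI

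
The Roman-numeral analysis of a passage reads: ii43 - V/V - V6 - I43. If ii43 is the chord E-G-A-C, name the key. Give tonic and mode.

G major

The chord Am7/E is a minor seventh chord rooted on A; its label is ii43.
If A is scale degree 2 and the mode makes that degree carry a minor seventh chord, the tonic is G and the mode is major.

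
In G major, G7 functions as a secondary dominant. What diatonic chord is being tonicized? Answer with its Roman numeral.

IV

The chord is a dominant seventh chord on G.
A dominant resolves down a perfect fifth: G → C. In G major, C is scale degree 4, i.e. IV.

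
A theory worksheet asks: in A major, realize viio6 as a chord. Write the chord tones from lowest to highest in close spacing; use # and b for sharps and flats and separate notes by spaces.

The numeral's case and figure indicate a diminished triad. In A major its root, the seventh degree, is G#.
That chord is spelled G#-B-D.
With the 6 figure the chord is in first inversion; from the bass B upward in close position it reads B-D-G#.

B D G#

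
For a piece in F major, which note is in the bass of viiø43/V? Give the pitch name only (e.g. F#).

The applied chord viiø43/V is rooted on B: B-D-F-A.
The figure 43 means second inversion — the fifth is in the bass.

F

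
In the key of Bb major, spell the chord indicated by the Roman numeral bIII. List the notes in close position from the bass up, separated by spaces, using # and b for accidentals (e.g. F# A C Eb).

bIII is a major triad on the lowered third degree, borrowed from the parallel minor. In Bb major that root is Db.
So the chord is Db-F-Ab.

Db F Ab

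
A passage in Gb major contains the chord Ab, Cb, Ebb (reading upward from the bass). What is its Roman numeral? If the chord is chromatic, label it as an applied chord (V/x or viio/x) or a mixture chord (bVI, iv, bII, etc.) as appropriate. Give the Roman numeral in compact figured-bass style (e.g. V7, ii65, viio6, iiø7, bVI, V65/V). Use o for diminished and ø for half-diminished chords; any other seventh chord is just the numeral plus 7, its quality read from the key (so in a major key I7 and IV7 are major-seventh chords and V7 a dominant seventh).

The pitches Ab-Cb-Ebb form a diminished triad rooted on Ab.
Ab is the second degree of Gb major. This is the diminished supertonic triad, borrowed from the parallel minor.

iio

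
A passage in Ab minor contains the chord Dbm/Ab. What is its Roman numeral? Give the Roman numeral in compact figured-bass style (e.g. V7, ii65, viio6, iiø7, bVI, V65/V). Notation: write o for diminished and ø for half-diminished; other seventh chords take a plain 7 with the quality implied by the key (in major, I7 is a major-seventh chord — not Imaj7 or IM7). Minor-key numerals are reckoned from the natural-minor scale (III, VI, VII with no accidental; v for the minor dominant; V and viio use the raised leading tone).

iv64

Stacked in thirds the chord is Db-Fb-Ab: a minor triad on Db.
Db is scale degree 4 in Ab minor, and a minor triad on that degree is written iv.
With Ab in the bass the chord is in second inversion, so the figured bass is 64.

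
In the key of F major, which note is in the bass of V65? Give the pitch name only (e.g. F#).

V in F major has root C; the chord is C-E-G-Bb.
The figure 65 means first inversion — the third is in the bass.

E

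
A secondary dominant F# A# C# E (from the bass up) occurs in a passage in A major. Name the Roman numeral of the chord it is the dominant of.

ii

The chord is a dominant seventh chord on F#.
A dominant resolves down a perfect fifth: F# → B. In A major, B is scale degree 2, i.e. ii.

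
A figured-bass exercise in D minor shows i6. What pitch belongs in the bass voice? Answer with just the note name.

F

i in D minor has root D; the chord is D-F-A.
The figure 6 means first inversion — the third is in the bass.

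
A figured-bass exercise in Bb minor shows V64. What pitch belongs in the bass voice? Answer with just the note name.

V in Bb minor has root F; the chord is F-A-C.
The figure 64 means second inversion — the fifth is in the bass.

C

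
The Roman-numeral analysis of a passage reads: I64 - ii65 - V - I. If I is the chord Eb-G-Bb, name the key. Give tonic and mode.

The anchor chord is a major triad on Eb, labeled I.
If Eb is scale degree 1 and the mode makes that degree carry a major triad, the tonic is Eb and the mode is major.

Eb major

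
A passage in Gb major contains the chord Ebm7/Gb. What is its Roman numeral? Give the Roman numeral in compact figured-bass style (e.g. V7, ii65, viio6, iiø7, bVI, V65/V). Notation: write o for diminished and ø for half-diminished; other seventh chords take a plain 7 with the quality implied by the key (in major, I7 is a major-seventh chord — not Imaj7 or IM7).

vi65

Stacked in thirds the chord is Eb-Gb-Bb-Db: a minor seventh chord on Eb.
Eb is scale degree 6 in Gb major, and a minor seventh chord on that degree is written vi7.
With Gb in the bass the chord is in first inversion, so the figured bass is 65.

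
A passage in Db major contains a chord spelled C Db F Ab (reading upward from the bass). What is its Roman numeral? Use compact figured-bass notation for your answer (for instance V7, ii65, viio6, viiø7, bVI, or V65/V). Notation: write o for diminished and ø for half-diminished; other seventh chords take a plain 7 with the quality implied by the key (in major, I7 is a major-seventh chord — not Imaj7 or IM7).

I42

Stacked in thirds the chord is Db-F-Ab-C: a major seventh chord on Db.
Db is scale degree 1 in Db major, and a major seventh chord on that degree is written I7.
With C in the bass the chord is in third inversion, so the figured bass is 42.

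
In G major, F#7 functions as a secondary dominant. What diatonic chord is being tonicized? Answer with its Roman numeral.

iii

The chord is a dominant seventh chord on F#.
A dominant resolves down a perfect fifth: F# → B. In G major, B is scale degree 3, i.e. iii.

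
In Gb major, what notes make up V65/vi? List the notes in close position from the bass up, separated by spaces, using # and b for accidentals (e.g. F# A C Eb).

D F Ab Bb

The slash means an applied dominant: we want the dominant of vi. In Gb major, vi is Eb minor, and its dominant is built on Bb.
Building a dominant seventh chord on Bb gives Bb-D-F-Ab.
With the 65 figure the chord is in first inversion; from the bass D upward in close position it reads D-F-Ab-Bb.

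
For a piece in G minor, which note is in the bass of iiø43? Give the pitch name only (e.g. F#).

iiø in G minor has root A; the chord is A-C-Eb-G.
The figure 43 means second inversion — the fifth is in the bass.

Eb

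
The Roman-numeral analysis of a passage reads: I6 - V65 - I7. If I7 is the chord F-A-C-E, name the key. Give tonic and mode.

F major

The chord Fmaj7 is a major seventh chord rooted on F; its label is I7.
If F is scale degree 1 and the mode makes that degree carry a major seventh chord, the tonic is F and the mode is major.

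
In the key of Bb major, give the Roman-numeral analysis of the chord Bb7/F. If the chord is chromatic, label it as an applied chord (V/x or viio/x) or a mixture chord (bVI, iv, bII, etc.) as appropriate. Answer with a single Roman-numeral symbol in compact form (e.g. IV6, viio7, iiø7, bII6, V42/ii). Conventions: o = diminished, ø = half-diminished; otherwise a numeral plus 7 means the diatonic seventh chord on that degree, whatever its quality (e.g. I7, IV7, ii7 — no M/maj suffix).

V43/IV

The pitches Bb-D-F-Ab form a dominant seventh chord rooted on Bb.
Bb is not a diatonic chord root with this quality in Bb major, but it lies a perfect fifth above Eb (IV), so the chord functions as an applied dominant of IV.
With F in the bass the chord is in second inversion, so the figured bass is 43.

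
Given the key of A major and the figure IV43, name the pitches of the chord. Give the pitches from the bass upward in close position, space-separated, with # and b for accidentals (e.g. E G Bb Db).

The numeral's case and figure indicate a major seventh chord. In A major its root, the subdominant, is D.
Stacking thirds from D gives D-F#-A-C#.
With the 43 figure the chord is in second inversion; from the bass A upward in close position it reads A-C#-D-F#.

A C# D F#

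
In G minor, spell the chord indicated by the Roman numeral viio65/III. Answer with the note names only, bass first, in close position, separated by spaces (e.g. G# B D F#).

C Eb Gb A

The slash marks an applied leading-tone chord: viio of III. In G minor, III is Bb, so the leading tone to it is A, a half step below.
Building a fully diminished seventh chord on A gives A-C-Eb-Gb.
The figured bass 65 indicates first inversion, placing the third (C) in the bass: C-Eb-Gb-A.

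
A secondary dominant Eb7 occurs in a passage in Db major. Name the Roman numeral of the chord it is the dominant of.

The chord is a dominant seventh chord on Eb.
A dominant resolves down a perfect fifth: Eb → Ab. In Db major, Ab is scale degree 5, i.e. V.

V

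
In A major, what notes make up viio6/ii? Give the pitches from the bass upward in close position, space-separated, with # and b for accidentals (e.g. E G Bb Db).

C# E A#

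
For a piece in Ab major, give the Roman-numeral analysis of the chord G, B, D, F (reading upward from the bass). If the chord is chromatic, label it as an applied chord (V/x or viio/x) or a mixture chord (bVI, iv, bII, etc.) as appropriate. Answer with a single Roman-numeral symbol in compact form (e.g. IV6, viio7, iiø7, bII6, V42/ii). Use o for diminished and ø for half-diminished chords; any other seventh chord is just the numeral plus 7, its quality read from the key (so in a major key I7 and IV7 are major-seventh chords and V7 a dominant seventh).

V7/iii

The pitches G-B-D-F form a dominant seventh chord rooted on G.
G is not a diatonic chord root with this quality in Ab major, but it lies a perfect fifth above C (iii), so the chord functions as an applied dominant of iii.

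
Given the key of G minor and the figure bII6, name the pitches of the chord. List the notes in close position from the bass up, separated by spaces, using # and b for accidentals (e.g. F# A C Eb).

C Eb Ab

Scale degree 2 in G minor is A; lowering it a half step gives Ab. bII6 is the Neapolitan sixth — a major triad on the lowered second degree, here in its customary first inversion.
So the chord is Ab-C-Eb, a major triad.
With the 6 figure the chord is in first inversion; from the bass C upward in close position it reads C-Eb-Ab.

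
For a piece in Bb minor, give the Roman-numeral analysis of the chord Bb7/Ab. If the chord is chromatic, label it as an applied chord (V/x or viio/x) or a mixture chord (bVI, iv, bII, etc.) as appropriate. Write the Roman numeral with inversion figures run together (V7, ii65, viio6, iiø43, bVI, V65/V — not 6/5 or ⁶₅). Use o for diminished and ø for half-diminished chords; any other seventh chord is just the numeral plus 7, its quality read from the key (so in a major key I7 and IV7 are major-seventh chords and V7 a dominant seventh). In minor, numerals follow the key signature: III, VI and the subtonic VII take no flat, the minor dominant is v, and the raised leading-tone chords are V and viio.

Stacked in thirds the chord is Bb-D-F-Ab: a dominant seventh chord on Bb.
Bb is not a diatonic chord root with this quality in Bb minor, but it lies a perfect fifth above Eb (iv), so the chord functions as an applied dominant of iv.
With Ab in the bass the chord is in third inversion, so the figured bass is 42.

V42/iv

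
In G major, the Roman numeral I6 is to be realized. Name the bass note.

B

I in G major has root G; the chord is G-B-D.
The figure 6 means first inversion — the third is in the bass.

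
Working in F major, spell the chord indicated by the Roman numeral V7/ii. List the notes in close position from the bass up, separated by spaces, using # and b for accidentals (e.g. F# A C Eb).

V7/ii is a secondary dominant — the dominant seventh of ii. ii in F major is G, so the applied chord's root is D, a perfect fifth above.
Building a dominant seventh chord on D gives D-F#-A-C.

D F# A C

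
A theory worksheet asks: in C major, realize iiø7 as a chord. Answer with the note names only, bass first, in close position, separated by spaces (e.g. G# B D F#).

iiø7 is the half-diminished supertonic seventh, borrowed from the parallel minor. In C major that root is D.
So the chord is D-F-Ab-C, a half-diminished seventh chord.

D F Ab C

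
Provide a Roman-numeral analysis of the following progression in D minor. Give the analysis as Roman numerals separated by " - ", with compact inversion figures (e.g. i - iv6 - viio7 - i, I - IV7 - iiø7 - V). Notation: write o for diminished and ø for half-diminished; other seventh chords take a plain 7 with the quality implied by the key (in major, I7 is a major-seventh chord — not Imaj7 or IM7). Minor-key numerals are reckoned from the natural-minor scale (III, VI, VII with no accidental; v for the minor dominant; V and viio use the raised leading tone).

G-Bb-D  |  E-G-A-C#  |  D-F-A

G-Bb-D: root G is the subdominant; minor triad there is iv.
E-G-A-C#: dominant seventh chord on A = scale degree 5 → V43.
D-F-A: root D is the tonic; minor triad there is i.

iv - V43 - i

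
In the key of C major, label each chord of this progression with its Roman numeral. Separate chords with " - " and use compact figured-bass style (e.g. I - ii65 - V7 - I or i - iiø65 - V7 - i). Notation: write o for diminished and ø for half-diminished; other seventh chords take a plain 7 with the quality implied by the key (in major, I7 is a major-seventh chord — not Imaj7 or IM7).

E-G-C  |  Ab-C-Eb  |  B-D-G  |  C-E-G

I6 - bVI - V6 - I

E-G-C: root C is the tonic; major triad there is I6.
Ab-C-Eb is non-diatonic — bVI, a mixture chord from C minor.
B-D-G: major triad on G = scale degree 5 → V6.
C-E-G: major triad on C = scale degree 1 → I.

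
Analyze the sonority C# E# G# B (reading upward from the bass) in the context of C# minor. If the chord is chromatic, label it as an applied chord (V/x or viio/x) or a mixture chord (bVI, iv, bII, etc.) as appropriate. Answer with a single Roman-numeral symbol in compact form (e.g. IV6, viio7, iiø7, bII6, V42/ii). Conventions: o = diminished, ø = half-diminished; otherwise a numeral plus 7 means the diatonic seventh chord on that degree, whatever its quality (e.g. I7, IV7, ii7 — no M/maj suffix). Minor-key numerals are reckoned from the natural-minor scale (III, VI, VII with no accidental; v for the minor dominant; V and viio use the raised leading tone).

V7/iv

Stacked in thirds the chord is C#-E#-G#-B: a dominant seventh chord on C#.
C# is not a diatonic chord root with this quality in C# minor, but it lies a perfect fifth above F# (iv), so the chord functions as an applied dominant of iv.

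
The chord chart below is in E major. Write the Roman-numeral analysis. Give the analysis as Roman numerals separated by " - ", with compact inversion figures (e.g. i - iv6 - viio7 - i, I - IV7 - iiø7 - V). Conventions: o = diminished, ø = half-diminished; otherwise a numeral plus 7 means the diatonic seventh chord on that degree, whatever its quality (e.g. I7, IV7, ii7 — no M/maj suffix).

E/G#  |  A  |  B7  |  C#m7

I6 - IV - V7 - vi7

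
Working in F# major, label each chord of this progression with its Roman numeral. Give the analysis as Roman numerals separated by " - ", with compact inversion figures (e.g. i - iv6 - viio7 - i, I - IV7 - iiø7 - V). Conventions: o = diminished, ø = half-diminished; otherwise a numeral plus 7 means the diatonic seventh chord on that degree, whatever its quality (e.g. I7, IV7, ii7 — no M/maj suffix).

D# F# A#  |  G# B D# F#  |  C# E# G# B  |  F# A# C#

vi - ii7 - V7 - I

D#-F#-A#: minor triad on D# = scale degree 6 → vi.
G#-B-D#-F#: root G# is the supertonic; minor seventh chord there is ii7.
C#-E#-G#-B has root C#, degree 5 in F# major, so V7.
F#-A#-C# has root F#, degree 1 in F# major, so I.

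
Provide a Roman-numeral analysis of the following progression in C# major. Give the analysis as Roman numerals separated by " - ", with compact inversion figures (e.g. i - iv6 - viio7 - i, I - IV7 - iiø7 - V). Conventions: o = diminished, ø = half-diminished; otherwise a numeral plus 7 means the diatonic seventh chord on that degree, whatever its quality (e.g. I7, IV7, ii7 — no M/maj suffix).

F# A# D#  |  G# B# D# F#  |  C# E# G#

ii6 - V7 - I

F#-A#-D# has root D#, degree 2 in C# major, so ii6.
G#-B#-D#-F#: root G# is the dominant; dominant seventh chord there is V7.
C#-E#-G#: root C# is the tonic; major triad there is I.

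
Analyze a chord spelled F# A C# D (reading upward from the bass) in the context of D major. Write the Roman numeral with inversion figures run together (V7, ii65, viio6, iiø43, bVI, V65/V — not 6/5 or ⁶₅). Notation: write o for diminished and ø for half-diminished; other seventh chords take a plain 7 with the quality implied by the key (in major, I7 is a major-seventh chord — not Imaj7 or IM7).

I65

Stacked in thirds the chord is D-F#-A-C#: a major seventh chord on D.
D is scale degree 1 in D major, and a major seventh chord on that degree is written I7.
With F# in the bass the chord is in first inversion, so the figured bass is 65.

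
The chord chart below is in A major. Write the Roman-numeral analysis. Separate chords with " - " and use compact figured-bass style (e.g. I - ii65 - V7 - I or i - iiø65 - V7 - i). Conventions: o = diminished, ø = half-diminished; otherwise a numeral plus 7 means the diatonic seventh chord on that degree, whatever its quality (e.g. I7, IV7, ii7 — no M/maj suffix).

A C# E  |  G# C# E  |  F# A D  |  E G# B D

I - iii64 - IV6 - V7

A-C#-E: root A is the tonic; major triad there is I.
G#-C#-E: minor triad on C# = scale degree 3 → iii64.
F#-A-D: major triad on D = scale degree 4 → IV6.
E-G#-B-D: root E is the dominant; dominant seventh chord there is V7.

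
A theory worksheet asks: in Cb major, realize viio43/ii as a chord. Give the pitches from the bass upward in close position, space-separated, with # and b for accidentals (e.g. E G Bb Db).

The slash marks an applied leading-tone chord: viio of ii. In Cb major, ii is Db, so the leading tone to it is C, a half step below.
Building a fully diminished seventh chord on C gives C-Eb-Gb-Bbb.
With the 43 figure the chord is in second inversion; from the bass Gb upward in close position it reads Gb-Bbb-C-Eb.

Gb Bbb C Eb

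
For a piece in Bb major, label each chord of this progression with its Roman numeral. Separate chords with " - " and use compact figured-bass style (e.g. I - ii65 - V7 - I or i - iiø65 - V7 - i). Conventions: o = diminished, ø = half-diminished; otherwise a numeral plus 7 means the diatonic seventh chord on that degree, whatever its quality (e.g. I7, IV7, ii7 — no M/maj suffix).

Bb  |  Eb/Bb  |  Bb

I - IV64 - I

Bb has root Bb, degree 1 in Bb major, so I.
Eb/Bb: major triad on Eb = scale degree 4 → IV64.
Bb: major triad on Bb = scale degree 1 → I.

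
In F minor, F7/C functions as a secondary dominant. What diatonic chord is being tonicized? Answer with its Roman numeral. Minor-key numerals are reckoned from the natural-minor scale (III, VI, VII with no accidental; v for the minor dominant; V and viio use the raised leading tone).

The chord is a dominant seventh chord on F.
A dominant resolves down a perfect fifth: F → Bb. In F minor, Bb is scale degree 4, i.e. iv.

iv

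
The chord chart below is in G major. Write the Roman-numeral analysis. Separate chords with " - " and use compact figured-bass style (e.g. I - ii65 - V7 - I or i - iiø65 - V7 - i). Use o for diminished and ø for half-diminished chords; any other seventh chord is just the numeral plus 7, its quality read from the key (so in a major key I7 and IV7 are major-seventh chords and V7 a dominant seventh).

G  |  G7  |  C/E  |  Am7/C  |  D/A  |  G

I - V7/IV - IV6 - ii65 - V64 - I

G has root G, degree 1 in G major, so I.
G7 is the secondary dominant of IV (dominant seventh chord on G): V7/IV.
C/E: root C is the subdominant; major triad there is IV6.
Am7/C has root A, degree 2 in G major, so ii65.
D/A: root D is the dominant; major triad there is V64.
G has root G, degree 1 in G major, so I.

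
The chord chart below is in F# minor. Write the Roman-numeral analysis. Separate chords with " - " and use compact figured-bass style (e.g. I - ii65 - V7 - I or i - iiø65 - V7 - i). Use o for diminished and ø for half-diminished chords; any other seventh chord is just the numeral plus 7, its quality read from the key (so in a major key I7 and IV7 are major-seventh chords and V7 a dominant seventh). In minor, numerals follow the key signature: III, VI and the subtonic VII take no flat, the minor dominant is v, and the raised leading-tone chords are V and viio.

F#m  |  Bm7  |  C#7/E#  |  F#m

i - iv7 - V65 - i

F#m: root F# is the tonic; minor triad there is i.
Bm7: minor seventh chord on B = scale degree 4 → iv7.
C#7/E#: root C# is the dominant; dominant seventh chord there is V65.
F#m has root F#, degree 1 in F# minor, so i.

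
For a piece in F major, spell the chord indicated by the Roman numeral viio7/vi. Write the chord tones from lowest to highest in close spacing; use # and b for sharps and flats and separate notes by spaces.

C# E G Bb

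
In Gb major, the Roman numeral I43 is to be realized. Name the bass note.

Db

I in Gb major has root Gb; the chord is Gb-Bb-Db-F.
The figure 43 means second inversion — the fifth is in the bass.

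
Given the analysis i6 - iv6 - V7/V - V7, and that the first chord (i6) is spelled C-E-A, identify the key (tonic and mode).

A minor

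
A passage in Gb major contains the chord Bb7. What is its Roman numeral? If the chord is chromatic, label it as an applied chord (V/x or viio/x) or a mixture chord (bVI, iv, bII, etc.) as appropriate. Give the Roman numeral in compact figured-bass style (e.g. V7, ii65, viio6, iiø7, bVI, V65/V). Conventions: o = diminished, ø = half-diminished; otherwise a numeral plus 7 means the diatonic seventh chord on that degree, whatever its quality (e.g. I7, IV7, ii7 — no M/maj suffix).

V7/vi

Stacked in thirds the chord is Bb-D-F-Ab: a dominant seventh chord on Bb.
Bb is not a diatonic chord root with this quality in Gb major, but it lies a perfect fifth above Eb (vi), so the chord functions as an applied dominant of vi.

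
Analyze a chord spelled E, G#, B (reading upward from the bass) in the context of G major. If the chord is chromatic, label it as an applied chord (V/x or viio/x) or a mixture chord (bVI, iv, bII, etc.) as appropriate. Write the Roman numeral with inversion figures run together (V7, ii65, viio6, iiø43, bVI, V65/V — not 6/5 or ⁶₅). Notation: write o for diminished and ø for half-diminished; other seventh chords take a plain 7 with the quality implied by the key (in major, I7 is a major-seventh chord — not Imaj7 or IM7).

V/ii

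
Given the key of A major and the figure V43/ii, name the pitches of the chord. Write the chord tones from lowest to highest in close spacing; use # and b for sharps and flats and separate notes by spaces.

C# E F# A#

V43/ii is a secondary dominant — the dominant seventh of ii. ii in A major is B, so the applied chord's root is F#, a perfect fifth above.
Building a dominant seventh chord on F# gives F#-A#-C#-E.
With the 43 figure the chord is in second inversion; from the bass C# upward in close position it reads C#-E-F#-A#.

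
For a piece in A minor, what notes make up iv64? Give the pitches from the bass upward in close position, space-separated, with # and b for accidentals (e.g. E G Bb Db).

A D F

The numeral's case and figure indicate a minor triad. In A minor its root, scale degree 4, is D.
Stacking thirds from D gives D-F-A.
With the 64 figure the chord is in second inversion; from the bass A upward in close position it reads A-D-F.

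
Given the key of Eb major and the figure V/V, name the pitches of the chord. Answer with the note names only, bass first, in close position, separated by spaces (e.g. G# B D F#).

V/V is a secondary dominant — the dominant triad of V. V in Eb major is Bb, so the applied chord's root is F, a perfect fifth above.
Building a major triad on F gives F-A-C.

F A C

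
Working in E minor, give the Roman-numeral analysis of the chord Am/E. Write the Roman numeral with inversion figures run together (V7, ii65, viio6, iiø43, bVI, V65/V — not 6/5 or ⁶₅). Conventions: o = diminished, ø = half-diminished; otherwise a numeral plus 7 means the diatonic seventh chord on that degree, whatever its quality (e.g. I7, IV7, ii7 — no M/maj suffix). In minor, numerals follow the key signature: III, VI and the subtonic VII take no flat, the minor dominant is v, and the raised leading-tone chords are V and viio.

iv64

The pitches A-C-E form a minor triad rooted on A.
A is scale degree 4 in E minor, and a minor triad on that degree is written iv.
With E in the bass the chord is in second inversion, so the figured bass is 64.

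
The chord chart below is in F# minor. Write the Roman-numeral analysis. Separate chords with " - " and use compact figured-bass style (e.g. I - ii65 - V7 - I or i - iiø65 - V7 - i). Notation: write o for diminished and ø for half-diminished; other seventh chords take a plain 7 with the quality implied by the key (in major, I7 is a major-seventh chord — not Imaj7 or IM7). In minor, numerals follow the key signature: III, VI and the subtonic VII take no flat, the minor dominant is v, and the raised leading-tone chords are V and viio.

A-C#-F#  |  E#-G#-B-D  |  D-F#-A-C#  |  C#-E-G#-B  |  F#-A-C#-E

i6 - viio7 - VI7 - v7 - i7

A-C#-F#: root F# is the tonic; minor triad there is i6.
E#-G#-B-D has root E#, degree 7 in F# minor, so viio7.
D-F#-A-C# has root D, degree 6 in F# minor, so VI7.
C#-E-G#-B: root C# is the dominant; minor seventh chord there is v7.
F#-A-C#-E: root F# is the tonic; minor seventh chord there is i7.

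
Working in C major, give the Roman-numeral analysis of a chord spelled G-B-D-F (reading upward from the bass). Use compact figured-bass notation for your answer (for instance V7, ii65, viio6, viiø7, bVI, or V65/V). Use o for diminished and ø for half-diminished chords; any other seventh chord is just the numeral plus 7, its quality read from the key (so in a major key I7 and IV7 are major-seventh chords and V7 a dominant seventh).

V7

The pitches G-B-D-F form a dominant seventh chord rooted on G.
G is scale degree 5 in C major, and a dominant seventh chord on that degree is written V7.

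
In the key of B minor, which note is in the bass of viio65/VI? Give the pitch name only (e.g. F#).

The applied chord viio65/VI is rooted on F#: F#-A-C-Eb.
The figure 65 means first inversion — the third is in the bass.

A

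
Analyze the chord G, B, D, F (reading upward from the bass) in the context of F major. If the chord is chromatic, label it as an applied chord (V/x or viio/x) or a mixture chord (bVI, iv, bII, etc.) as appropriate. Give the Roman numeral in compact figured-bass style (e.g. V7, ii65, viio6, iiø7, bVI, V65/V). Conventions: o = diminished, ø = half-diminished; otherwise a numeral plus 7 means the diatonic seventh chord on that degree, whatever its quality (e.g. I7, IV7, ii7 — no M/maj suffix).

Stacked in thirds the chord is G-B-D-F: a dominant seventh chord on G.
G is not a diatonic chord root with this quality in F major, but it lies a perfect fifth above C (V), so the chord functions as an applied dominant of V.

V7/V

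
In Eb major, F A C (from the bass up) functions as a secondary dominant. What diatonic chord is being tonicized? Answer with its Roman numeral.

The chord is a major triad on F.
A dominant resolves down a perfect fifth: F → Bb. In Eb major, Bb is scale degree 5, i.e. V.

V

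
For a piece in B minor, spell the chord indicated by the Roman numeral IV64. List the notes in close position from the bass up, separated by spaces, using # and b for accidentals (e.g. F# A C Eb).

IV64 is the major subdominant, borrowed from the parallel major. In B minor that root is E.
So the chord is E-G#-B, a major triad.
With the 64 figure the chord is in second inversion; from the bass B upward in close position it reads B-E-G#.

B E G#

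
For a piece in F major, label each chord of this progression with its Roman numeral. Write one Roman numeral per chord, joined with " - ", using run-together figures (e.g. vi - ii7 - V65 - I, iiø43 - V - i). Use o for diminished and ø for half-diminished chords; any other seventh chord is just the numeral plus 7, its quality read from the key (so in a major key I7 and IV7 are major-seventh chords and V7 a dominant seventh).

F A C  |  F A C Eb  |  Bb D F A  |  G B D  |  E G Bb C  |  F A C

I - V7/IV - IV7 - V/V - V65 - I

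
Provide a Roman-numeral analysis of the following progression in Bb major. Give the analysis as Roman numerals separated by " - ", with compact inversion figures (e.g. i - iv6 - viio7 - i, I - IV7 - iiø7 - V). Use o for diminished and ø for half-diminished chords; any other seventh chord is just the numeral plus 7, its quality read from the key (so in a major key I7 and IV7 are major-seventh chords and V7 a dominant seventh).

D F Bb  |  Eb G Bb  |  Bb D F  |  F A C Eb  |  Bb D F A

D-F-Bb: major triad on Bb = scale degree 1 → I6.
Eb-G-Bb: root Eb is the subdominant; major triad there is IV.
Bb-D-F has root Bb, degree 1 in Bb major, so I.
F-A-C-Eb: dominant seventh chord on F = scale degree 5 → V7.
Bb-D-F-A: major seventh chord on Bb = scale degree 1 → I7.

I6 - IV - I - V7 - I7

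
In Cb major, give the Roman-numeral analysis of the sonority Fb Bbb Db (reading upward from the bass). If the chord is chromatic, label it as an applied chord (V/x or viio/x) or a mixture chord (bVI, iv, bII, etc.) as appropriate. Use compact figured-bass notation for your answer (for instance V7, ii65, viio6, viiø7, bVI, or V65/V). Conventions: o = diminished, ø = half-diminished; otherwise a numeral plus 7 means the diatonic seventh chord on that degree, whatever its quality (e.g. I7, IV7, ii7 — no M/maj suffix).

bVII64

The pitches Bbb-Db-Fb form a major triad rooted on Bbb.
Bbb is the lowered seventh degree of Cb major (diatonic 7 would be Bb). This is a major triad on the lowered seventh degree (the subtonic), borrowed from the parallel minor.
With Fb in the bass the chord is in second inversion, so the figured bass is 64.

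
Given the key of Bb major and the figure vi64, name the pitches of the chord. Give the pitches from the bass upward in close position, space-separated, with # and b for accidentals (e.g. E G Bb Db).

D G Bb

The numeral's case and figure indicate a minor triad. In Bb major its root, the sixth degree, is G.
Stacking thirds from G gives G-Bb-D.
With the 64 figure the chord is in second inversion; from the bass D upward in close position it reads D-G-Bb.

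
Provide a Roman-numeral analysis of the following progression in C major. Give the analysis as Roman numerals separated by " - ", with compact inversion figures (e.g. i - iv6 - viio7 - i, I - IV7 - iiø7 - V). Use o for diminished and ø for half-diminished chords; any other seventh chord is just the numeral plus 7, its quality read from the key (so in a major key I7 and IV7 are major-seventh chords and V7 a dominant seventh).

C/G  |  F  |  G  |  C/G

I64 - IV - V - I64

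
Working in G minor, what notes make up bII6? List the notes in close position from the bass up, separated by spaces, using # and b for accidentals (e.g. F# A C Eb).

bII6 is the Neapolitan sixth — a major triad on the lowered second degree, here in its customary first inversion. In G minor that root is Ab.
So the chord is Ab-C-Eb, a major triad.
With the 6 figure the chord is in first inversion; from the bass C upward in close position it reads C-Eb-Ab.

C Eb Ab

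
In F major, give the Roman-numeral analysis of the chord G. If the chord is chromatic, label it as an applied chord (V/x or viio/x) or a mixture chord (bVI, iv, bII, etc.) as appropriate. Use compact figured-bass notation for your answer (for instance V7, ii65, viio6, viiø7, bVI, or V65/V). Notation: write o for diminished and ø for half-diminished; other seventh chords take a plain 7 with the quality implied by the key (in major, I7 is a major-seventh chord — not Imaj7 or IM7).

V/V

Stacked in thirds the chord is G-B-D: a major triad on G.
G is not a diatonic chord root with this quality in F major, but it lies a perfect fifth above C (V), so the chord functions as an applied dominant of V.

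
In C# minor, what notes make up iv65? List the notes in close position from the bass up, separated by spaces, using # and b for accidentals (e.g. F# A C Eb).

In C# minor, scale degree 4 is F#, and the diatonic chord built there is a minor seventh chord.
Stacking thirds from F# gives F#-A-C#-E.
With the 65 figure the chord is in first inversion; from the bass A upward in close position it reads A-C#-E-F#.

A C# E F#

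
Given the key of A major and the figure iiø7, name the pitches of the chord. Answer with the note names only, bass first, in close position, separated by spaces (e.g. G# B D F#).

iiø7 is the half-diminished supertonic seventh, borrowed from the parallel minor. In A major that root is B.
So the chord is B-D-F-A, a half-diminished seventh chord.

B D F A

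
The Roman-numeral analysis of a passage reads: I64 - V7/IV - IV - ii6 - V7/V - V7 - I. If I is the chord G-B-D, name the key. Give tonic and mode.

G major

I is given as G-B-D — a major triad with root G.
If G is scale degree 1 and the mode makes that degree carry a major triad, the tonic is G and the mode is major.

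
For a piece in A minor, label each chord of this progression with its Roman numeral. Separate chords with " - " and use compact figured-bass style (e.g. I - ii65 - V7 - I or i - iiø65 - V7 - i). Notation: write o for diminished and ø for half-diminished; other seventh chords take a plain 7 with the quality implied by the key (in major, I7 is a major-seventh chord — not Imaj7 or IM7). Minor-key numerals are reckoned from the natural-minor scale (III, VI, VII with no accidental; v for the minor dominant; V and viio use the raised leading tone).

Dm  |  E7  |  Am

Dm: minor triad on D = scale degree 4 → iv.
E7: dominant seventh chord on E = scale degree 5 → V7.
Am: root A is the tonic; minor triad there is i.

iv - V7 - i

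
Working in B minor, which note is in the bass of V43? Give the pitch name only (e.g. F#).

C#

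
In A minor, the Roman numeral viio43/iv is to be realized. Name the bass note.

The applied chord viio43/iv is rooted on C#: C#-E-G-Bb.
The figure 43 means second inversion — the fifth is in the bass.

G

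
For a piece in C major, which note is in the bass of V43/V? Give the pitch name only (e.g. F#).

A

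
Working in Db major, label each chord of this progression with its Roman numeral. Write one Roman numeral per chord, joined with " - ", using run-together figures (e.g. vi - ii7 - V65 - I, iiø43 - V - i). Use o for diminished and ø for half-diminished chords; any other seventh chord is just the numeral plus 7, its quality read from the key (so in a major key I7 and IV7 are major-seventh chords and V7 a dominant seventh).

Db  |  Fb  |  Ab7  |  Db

I - bIII - V7 - I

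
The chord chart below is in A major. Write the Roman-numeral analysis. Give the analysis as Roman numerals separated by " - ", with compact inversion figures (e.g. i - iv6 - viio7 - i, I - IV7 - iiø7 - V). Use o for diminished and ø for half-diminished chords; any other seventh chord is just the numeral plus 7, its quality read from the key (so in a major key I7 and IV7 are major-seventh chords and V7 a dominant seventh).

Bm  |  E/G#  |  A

ii - V6 - I

Bm: root B is the supertonic; minor triad there is ii.
E/G#: root E is the dominant; major triad there is V6.
A has root A, degree 1 in A major, so I.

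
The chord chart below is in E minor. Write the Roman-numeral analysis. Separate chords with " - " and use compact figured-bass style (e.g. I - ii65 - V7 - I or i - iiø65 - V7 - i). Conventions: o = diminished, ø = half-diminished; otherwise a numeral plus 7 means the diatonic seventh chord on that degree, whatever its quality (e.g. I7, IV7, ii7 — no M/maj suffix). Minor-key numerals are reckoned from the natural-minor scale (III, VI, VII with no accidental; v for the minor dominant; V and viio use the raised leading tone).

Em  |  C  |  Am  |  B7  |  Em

Em: root E is the tonic; minor triad there is i.
C: major triad on C = scale degree 6 → VI.
Am has root A, degree 4 in E minor, so iv.
B7 has root B, degree 5 in E minor, so V7.
Em: root E is the tonic; minor triad there is i.

i - VI - iv - V7 - i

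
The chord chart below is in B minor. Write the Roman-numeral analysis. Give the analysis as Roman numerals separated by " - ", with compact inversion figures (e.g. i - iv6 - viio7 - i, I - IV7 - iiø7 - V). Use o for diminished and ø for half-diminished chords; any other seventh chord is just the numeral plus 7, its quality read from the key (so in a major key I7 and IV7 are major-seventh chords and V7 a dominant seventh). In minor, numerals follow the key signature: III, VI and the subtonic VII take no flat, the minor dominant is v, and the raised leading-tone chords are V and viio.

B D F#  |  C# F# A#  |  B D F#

B-D-F#: root B is the tonic; minor triad there is i.
C#-F#-A# has root F#, degree 5 in B minor, so V64.
B-D-F#: minor triad on B = scale degree 1 → i.

i - V64 - i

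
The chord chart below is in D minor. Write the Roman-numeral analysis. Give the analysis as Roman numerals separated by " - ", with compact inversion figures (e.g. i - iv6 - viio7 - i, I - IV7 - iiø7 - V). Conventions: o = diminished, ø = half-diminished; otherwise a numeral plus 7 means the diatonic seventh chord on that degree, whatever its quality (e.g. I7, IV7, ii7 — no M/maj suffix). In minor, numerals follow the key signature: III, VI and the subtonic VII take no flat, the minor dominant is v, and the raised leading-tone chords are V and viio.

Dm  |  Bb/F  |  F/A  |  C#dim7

i - VI64 - III6 - viio7

Dm has root D, degree 1 in D minor, so i.
Bb/F: root Bb is the submediant; major triad there is VI64.
F/A: major triad on F = scale degree 3 → III6.
C#dim7: root C# is the leading tone; fully diminished seventh chord there is viio7.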